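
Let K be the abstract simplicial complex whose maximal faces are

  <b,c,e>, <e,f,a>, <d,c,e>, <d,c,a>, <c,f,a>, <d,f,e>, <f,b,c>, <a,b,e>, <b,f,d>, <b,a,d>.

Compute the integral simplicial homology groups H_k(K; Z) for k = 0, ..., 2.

Fix the vertex order a < b < c < d < e < f and write every simplex with vertices in increasing order. Then dim K = 2 and the simplices of K are:

  0-simplices (6): a, b, c, d, e, f
  1-simplices (15): ab, ac, ad, ae, af, bc, bd, be, bf, cd, ce, cf, de, df, ef
  2-simplices (10): abd, abe, acd, acf, aef, bce, bcf, bdf, cde, def

giving chain groups C_0 ≅ Z^6, C_1 ≅ Z^15, C_2 ≅ Z^10.

∂_1: C_1 → C_0 maps an edge to its endpoints' difference, ∂[p,q] = q − p. For instance
  ∂ab = b − a.
As a 6×15 matrix over Z this has rank 5, with invariant factors (1,1,1,1,1).

∂_2: C_2 → C_1 acts by ∂[p,q,r] = [q,r] − [p,r] + [p,q]. For instance
  ∂bcf = cf − bf + bc,
  ∂acd = cd − ad + ac.
The 15×10 boundary matrix has rank 10 and Smith normal form diag(1,1,1,1,1,1,1,1,1,2).

Computing H_k = (kernel of ∂_k) / (image of ∂_{k+1}):

  H_0: rank C_0 − rank ∂_1 = 6 − 5 = 1, and the invariant factors of ∂_1 are all 1, so H_0 ≅ Z.
  H_1: rank ker ∂_1 − rank ∂_2 = (15 − 5) − 10 = 0, and ∂_2 has invariant factor 2 > 1, so H_1 ≅ Z/2.
  H_2: rank ker ∂_2 − rank ∂_3 = (10 − 10) − 0 = 0, and there is no ∂_3, so H_2 ≅ 0.

(K is a triangulation of the real projective plane RP^2.)

H_0 ≅ Z,  H_1 ≅ Z/2,  H_2 = 0.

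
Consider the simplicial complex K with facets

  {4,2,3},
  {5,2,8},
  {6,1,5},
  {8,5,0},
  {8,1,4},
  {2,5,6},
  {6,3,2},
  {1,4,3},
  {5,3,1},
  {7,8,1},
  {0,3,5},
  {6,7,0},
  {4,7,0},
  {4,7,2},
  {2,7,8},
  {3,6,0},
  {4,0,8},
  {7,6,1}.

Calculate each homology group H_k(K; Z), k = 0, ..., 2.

H_0 ≅ Z,  H_1 ≅ Z ⊕ Z/2Z,  H_2 = 0.

Fix the vertex order 0 < 1 < 2 < 3 < 4 < 5 < 6 < 7 < 8 and write every simplex with vertices in increasing order. Then dim K = 2 and the simplices of K are:

  0-simplices (9): [0], [1], [2], [3], [4], [5], [6], [7], [8]
  1-simplices (27): (27 of them)
  2-simplices (18): [0,3,5], [0,3,6], [0,4,7], [0,4,8], [0,5,8], [0,6,7], [1,3,4], [1,3,5], [1,4,8], [1,5,6], [1,6,7], [1,7,8], [2,3,4], [2,3,6], [2,4,7], [2,5,6], [2,5,8], [2,7,8]

Hence C_0 ≅ Z^9, C_1 ≅ Z^27, C_2 ≅ Z^18.

Boundary ∂_1: C_1 → C_0 maps an edge to its endpoints' difference, ∂[p,q] = q − p.
The resulting 9×27 matrix has rank 8, and its Smith normal form has invariant factors (1,1,1,1,1,1,1,1).

The boundary map ∂_2: C_2 → C_1 acts by ∂[p,q,r] = [q,r] − [p,r] + [p,q]. For instance
  ∂[2,4,7] = [4,7] − [2,7] + [2,4],
  ∂[1,7,8] = [7,8] − [1,8] + [1,7].
As a 27×18 matrix over Z this has rank 18, with invariant factors (1,1,1,1,1,1,1,1,1,1,1,1,1,1,1,1,1,2).

From H_k ≅ ker(∂_k) / im(∂_{k+1}) we obtain:

  H_0: rank C_0 − rank ∂_1 = 9 − 8 = 1, and the invariant factors of ∂_1 are all 1, so H_0 = Z.
  H_1: rank ker ∂_1 − rank ∂_2 = (27 − 8) − 18 = 1, and ∂_2 has invariant factor 2 > 1, so H_1 = Z ⊕ Z/2Z.
  H_2: rank ker ∂_2 − rank ∂_3 = (18 − 18) − 0 = 0, and there is no ∂_3, so H_2 = 0.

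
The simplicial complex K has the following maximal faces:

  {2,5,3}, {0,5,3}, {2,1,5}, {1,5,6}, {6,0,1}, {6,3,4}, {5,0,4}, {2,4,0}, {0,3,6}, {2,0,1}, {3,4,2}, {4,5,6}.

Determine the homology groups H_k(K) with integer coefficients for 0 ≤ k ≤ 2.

Fix the vertex order 0 < 1 < 2 < 3 < 4 < 5 < 6 and write every simplex with vertices in increasing order. Then dim K = 2 and the simplices of K are:

  0-simplices (7): [0], [1], [2], [3], [4], [5], [6]
  1-simplices (18): [0,1], [0,2], [0,3], [0,4], [0,5], [0,6], [1,2], [1,5], [1,6], [2,3], [2,4], [2,5], [3,4], [3,5], [3,6], [4,5], [4,6], [5,6]
  2-simplices (12): [0,1,2], [0,1,6], [0,2,4], [0,3,5], [0,3,6], [0,4,5], [1,2,5], [1,5,6], [2,3,4], [2,3,5], [3,4,6], [4,5,6]

giving chain groups C_0 ≅ Z^7, C_1 ≅ Z^18, C_2 ≅ Z^12.

Boundary ∂_1: C_1 → C_0 is given by ∂[p,q] = [q] − [p].
As a 7×18 matrix over Z this has rank 6, with invariant factors (1,1,1,1,1,1).

The boundary map ∂_2: C_2 → C_1 acts by ∂[p,q,r] = [q,r] − [p,r] + [p,q]. For instance
  ∂[0,3,5] = [3,5] − [0,5] + [0,3],
  ∂[1,2,5] = [2,5] − [1,5] + [1,2].
As a 18×12 matrix over Z this has rank 12, with invariant factors (1,1,1,1,1,1,1,1,1,1,1,2).

Computing H_k = (kernel of ∂_k) / (image of ∂_{k+1}):

  H_0: rank C_0 − rank ∂_1 = 7 − 6 = 1, and the invariant factors of ∂_1 are all 1, so H_0 = Z.
  H_1: rank ker ∂_1 − rank ∂_2 = (18 − 6) − 12 = 0, and ∂_2 has invariant factor 2 > 1, so H_1 = Z/2.
  H_2: rank ker ∂_2 − rank ∂_3 = (12 − 12) − 0 = 0, and there is no ∂_3, so H_2 = 0.

H_0 ≅ Z,  H_1 ≅ Z/2,  H_2 = 0.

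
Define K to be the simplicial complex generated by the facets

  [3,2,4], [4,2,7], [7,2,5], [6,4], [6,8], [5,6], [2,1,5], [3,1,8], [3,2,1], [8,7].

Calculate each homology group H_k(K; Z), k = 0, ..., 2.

H_0 = Z,  H_1 = Z^3,  H_2 = 0.

Fix the vertex order 1 < 2 < 3 < 4 < 5 < 6 < 7 < 8 and write every simplex with vertices in increasing order. Then dim K = 2 and the simplices of K are:

  0-simplices (8): [1], [2], [3], [4], [5], [6], [7], [8]
  1-simplices (16): [1,2], [1,3], [1,5], [1,8], [2,3], [2,4], [2,5], [2,7], [3,4], [3,8], [4,6], [4,7], [5,6], [5,7], [6,8], [7,8]
  2-simplices (6): [1,2,3], [1,2,5], [1,3,8], [2,3,4], [2,4,7], [2,5,7]

so the chain groups are C_0 ≅ Z^8, C_1 ≅ Z^16, C_2 ≅ Z^6.

Boundary ∂_1: C_1 → C_0 is given by ∂[p,q] = [q] − [p]. For instance
  ∂[1,3] = [3] − [1].
The resulting 8×16 matrix has rank 7, and its Smith normal form has invariant factors (1,1,1,1,1,1,1).

Boundary ∂_2: C_2 → C_1 maps a triangle to the signed sum of its edges. For instance
  ∂[1,3,8] = [3,8] − [1,8] + [1,3],
  ∂[1,2,3] = [2,3] − [1,3] + [1,2].
The resulting 16×6 matrix has rank 6, and its Smith normal form has invariant factors (1,1,1,1,1,1).

Now H_k = ker ∂_k / im ∂_{k+1}, so:

  H_0: rank C_0 − rank ∂_1 = 8 − 7 = 1, and the invariant factors of ∂_1 are all 1, so H_0 = Z.
  H_1: rank ker ∂_1 − rank ∂_2 = (16 − 7) − 6 = 3, and the invariant factors of ∂_2 are all 1, so H_1 = Z^3.
  H_2: rank ker ∂_2 − rank ∂_3 = (6 − 6) − 0 = 0, and there is no ∂_3, so H_2 = 0.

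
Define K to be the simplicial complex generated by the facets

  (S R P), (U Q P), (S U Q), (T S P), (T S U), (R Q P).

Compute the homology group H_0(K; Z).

H_0 ≅ Z.

We work with the vertex ordering P < Q < R < S < T < U. The simplices of K, each written with vertices in increasing order, are:

  0-simplices (6): P, Q, R, S, T, U
  1-simplices (12): PQ, PR, PS, PT, PU, QR, QS, QU, RS, ST, SU, TU
  2-simplices (6): PQR, PQU, PRS, PST, QSU, STU

giving chain groups C_0 ≅ Z^6, C_1 ≅ Z^12, C_2 ≅ Z^6.

The boundary map ∂_1: C_1 → C_0 sends each edge [p,q] (with p < q) to q − p.
This gives a 6×12 integer matrix of rank 5; reducing to Smith normal form yields diagonal entries (1,1,1,1,1).

Boundary ∂_2: C_2 → C_1 sends each 2-simplex [p,q,r] to [q,r] − [p,r] + [p,q]. For instance
  ∂PQU = QU − PU + PQ,
  ∂PST = ST − PT + PS.
The resulting 12×6 matrix has rank 6, and its Smith normal form has invariant factors (1,1,1,1,1,1).

Now H_k = ker ∂_k / im ∂_{k+1}, so:

  H_0: rank C_0 − rank ∂_1 = 6 − 5 = 1, and the invariant factors of ∂_1 are all 1, so H_0 ≅ Z.

(K is a triangulation of the cylinder S^1 x I.)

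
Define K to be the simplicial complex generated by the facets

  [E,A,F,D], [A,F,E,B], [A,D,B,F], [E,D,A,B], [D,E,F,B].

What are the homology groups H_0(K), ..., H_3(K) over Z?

Take the total order A < B < D < E < F on the vertex set. Then K (dimension 3) consists of the simplices:

  0-simplices (5): A, B, D, E, F
  1-simplices (10): AB, AD, AE, AF, BD, BE, BF, DE, DF, EF
  2-simplices (10): ABD, ABE, ABF, ADE, ADF, AEF, BDE, BDF, BEF, DEF
  3-simplices (5): ABDE, ABDF, ABEF, ADEF, BDEF

so the chain groups are C_0 ≅ Z^5, C_1 ≅ Z^10, C_2 ≅ Z^10, C_3 ≅ Z^5.

Boundary ∂_1: C_1 → C_0 sends each edge [p,q] (with p < q) to q − p. For instance
  ∂AB = B − A.
The resulting 5×10 matrix has rank 4, and its Smith normal form has invariant factors (1,1,1,1).

The boundary map ∂_2: C_2 → C_1 sends each 2-simplex [p,q,r] to [q,r] − [p,r] + [p,q]. For instance
  ∂ABF = BF − AF + AB,
  ∂BDE = DE − BE + BD.
The 10×10 boundary matrix has rank 6 and Smith normal form diag(1,1,1,1,1,1).

Boundary ∂_3: C_3 → C_2 sends each 3-simplex σ to the alternating sum Σ_i (−1)^i (σ with its i-th vertex removed). For instance
  ∂ADEF = DEF − AEF + ADF − ADE,
  ∂ABDF = BDF − ADF + ABF − ABD.
As a 10×5 matrix over Z this has rank 4, with invariant factors (1,1,1,1).

Reading off H_k = ker ∂_k / im ∂_{k+1}:

  H_0: rank C_0 − rank ∂_1 = 5 − 4 = 1, and the invariant factors of ∂_1 are all 1, so H_0 ≅ Z.
  H_1: rank ker ∂_1 − rank ∂_2 = (10 − 4) − 6 = 0, and the invariant factors of ∂_2 are all 1, so H_1 ≅ 0.
  H_2: rank ker ∂_2 − rank ∂_3 = (10 − 6) − 4 = 0, and the invariant factors of ∂_3 are all 1, so H_2 ≅ 0.
  H_3: rank ker ∂_3 − rank ∂_4 = (5 − 4) − 0 = 1, and there is no ∂_4, so H_3 ≅ Z.

H_0 ≅ Z,  H_1 = 0,  H_2 = 0,  H_3 ≅ Z.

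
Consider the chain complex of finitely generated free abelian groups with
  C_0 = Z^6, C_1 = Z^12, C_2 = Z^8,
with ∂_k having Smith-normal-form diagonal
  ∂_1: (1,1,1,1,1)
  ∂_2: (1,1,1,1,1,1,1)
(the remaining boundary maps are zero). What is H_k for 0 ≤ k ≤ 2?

H_0: b_0 = 6 − 0 − 5 = 1; torsion from ∂_1 factors > 1: none. So H_0 = Z.
H_1: b_1 = 12 − 5 − 7 = 0; torsion from ∂_2 factors > 1: none. So H_1 = 0.
H_2: b_2 = 8 − 7 − 0 = 1; torsion from ∂_3 factors > 1: none. So H_2 = Z.

H_0 = Z,  H_1 = 0,  H_2 = Z.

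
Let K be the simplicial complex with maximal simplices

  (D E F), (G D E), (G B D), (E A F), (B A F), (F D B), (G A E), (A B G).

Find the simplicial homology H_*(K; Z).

H_0 = Z,  H_1 = 0,  H_2 = Z.

We work with the vertex ordering A < B < D < E < F < G. The simplices of K, each written with vertices in increasing order, are:

  0-simplices (6): A, B, D, E, F, G
  1-simplices (12): AB, AE, AF, AG, BD, BF, BG, DE, DF, DG, EF, EG
  2-simplices (8): ABF, ABG, AEF, AEG, BDF, BDG, DEF, DEG

giving chain groups C_0 ≅ Z^6, C_1 ≅ Z^12, C_2 ≅ Z^8.

The boundary map ∂_1: C_1 → C_0 maps an edge to its endpoints' difference, ∂[p,q] = q − p.
The resulting 6×12 matrix has rank 5, and its Smith normal form has invariant factors (1,1,1,1,1).

The boundary map ∂_2: C_2 → C_1 maps a triangle to the signed sum of its edges. For instance
  ∂AEF = EF − AF + AE,
  ∂DEG = EG − DG + DE.
This gives a 12×8 integer matrix of rank 7; reducing to Smith normal form yields diagonal entries (1,1,1,1,1,1,1).

Computing H_k = (kernel of ∂_k) / (image of ∂_{k+1}):

  H_0: rank C_0 − rank ∂_1 = 6 − 5 = 1, and the invariant factors of ∂_1 are all 1, so H_0 = Z.
  H_1: rank ker ∂_1 − rank ∂_2 = (12 − 5) − 7 = 0, and the invariant factors of ∂_2 are all 1, so H_1 = 0.
  H_2: rank ker ∂_2 − rank ∂_3 = (8 − 7) − 0 = 1, and there is no ∂_3, so H_2 = Z.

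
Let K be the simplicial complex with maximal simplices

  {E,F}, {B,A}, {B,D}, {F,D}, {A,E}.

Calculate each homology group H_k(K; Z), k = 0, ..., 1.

We work with the vertex ordering A < B < D < E < F. The simplices of K, each written with vertices in increasing order, are:

  0-simplices (5): A, B, D, E, F
  1-simplices (5): AB, AE, BD, DF, EF

Hence C_0 ≅ Z^5, C_1 ≅ Z^5.

The boundary map ∂_1: C_1 → C_0 maps an edge to its endpoints' difference, ∂[p,q] = q − p. For instance
  ∂EF = F − E.
The 5×5 boundary matrix has rank 4 and Smith normal form diag(1,1,1,1).

Reading off H_k = ker ∂_k / im ∂_{k+1}:

  H_0: rank C_0 − rank ∂_1 = 5 − 4 = 1, and the invariant factors of ∂_1 are all 1, so H_0 = Z.
  H_1: rank ker ∂_1 − rank ∂_2 = (5 − 4) − 0 = 1, and there is no ∂_2, so H_1 = Z.

As a check, the Euler characteristic is 5 − 5 = 0, which agrees with 1 − 1 = 0.

H_0 ≅ Z,  H_1 ≅ Z.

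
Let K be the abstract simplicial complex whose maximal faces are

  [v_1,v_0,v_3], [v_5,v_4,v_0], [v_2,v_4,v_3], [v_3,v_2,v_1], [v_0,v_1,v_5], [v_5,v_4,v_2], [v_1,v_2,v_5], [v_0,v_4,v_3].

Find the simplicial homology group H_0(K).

Take the total order v_0 < v_1 < v_2 < v_3 < v_4 < v_5 on the vertex set. Then K (dimension 2) consists of the simplices:

  0-simplices (6): [v_0], [v_1], [v_2], [v_3], [v_4], [v_5]
  1-simplices (12): [v_0,v_1], [v_0,v_3], [v_0,v_4], [v_0,v_5], [v_1,v_2], [v_1,v_3], [v_1,v_5], [v_2,v_3], [v_2,v_4], [v_2,v_5], [v_3,v_4], [v_4,v_5]
  2-simplices (8): [v_0,v_1,v_3], [v_0,v_1,v_5], [v_0,v_3,v_4], [v_0,v_4,v_5], [v_1,v_2,v_3], [v_1,v_2,v_5], [v_2,v_3,v_4], [v_2,v_4,v_5]

Hence C_0 ≅ Z^6, C_1 ≅ Z^12, C_2 ≅ Z^8.

Boundary ∂_1: C_1 → C_0 maps an edge to its endpoints' difference, ∂[p,q] = q − p.
The 6×12 boundary matrix has rank 5 and Smith normal form diag(1,1,1,1,1).

∂_2: C_2 → C_1 acts by ∂[p,q,r] = [q,r] − [p,r] + [p,q]. For instance
  ∂[v_1,v_2,v_5] = [v_2,v_5] − [v_1,v_5] + [v_1,v_2],
  ∂[v_2,v_4,v_5] = [v_4,v_5] − [v_2,v_5] + [v_2,v_4].
This gives a 12×8 integer matrix of rank 7; reducing to Smith normal form yields diagonal entries (1,1,1,1,1,1,1).

Reading off H_k = ker ∂_k / im ∂_{k+1}:

  H_0: rank C_0 − rank ∂_1 = 6 − 5 = 1, and the invariant factors of ∂_1 are all 1, so H_0 ≅ Z.

H_0 = Z.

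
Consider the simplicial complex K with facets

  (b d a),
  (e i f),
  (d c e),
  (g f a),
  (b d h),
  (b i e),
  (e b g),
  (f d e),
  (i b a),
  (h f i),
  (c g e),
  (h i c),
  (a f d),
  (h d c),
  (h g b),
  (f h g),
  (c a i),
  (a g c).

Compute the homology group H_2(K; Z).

H_2 ≅ Z.

Order the vertices as a < b < c < d < e < f < g < h < i. Listing each simplex with vertices in this order, K has dimension 2 with simplices:

  0-simplices (9): a, b, c, d, e, f, g, h, i
  1-simplices (27): ab, ac, ad, af, ag, ai, bd, be, bg, bh, bi, cd, ce, cg, ch, ci, de, df, dh, ef, eg, ei, fg, fh, fi, gh, hi
  2-simplices (18): abd, abi, acg, aci, adf, afg, bdh, beg, bei, bgh, cde, cdh, ceg, chi, def, efi, fgh, fhi

so the chain groups are C_0 ≅ Z^9, C_1 ≅ Z^27, C_2 ≅ Z^18.

Boundary ∂_1: C_1 → C_0 maps an edge to its endpoints' difference, ∂[p,q] = q − p. For instance
  ∂df = f − d.
The 9×27 boundary matrix has rank 8 and Smith normal form diag(1,1,1,1,1,1,1,1).

The boundary map ∂_2: C_2 → C_1 sends each 2-simplex [p,q,r] to [q,r] − [p,r] + [p,q]. For instance
  ∂chi = hi − ci + ch,
  ∂abd = bd − ad + ab.
The resulting 27×18 matrix has rank 17, and its Smith normal form has invariant factors (1,1,1,1,1,1,1,1,1,1,1,1,1,1,1,1,1).

From H_k ≅ ker(∂_k) / im(∂_{k+1}) we obtain:

  H_2: rank ker ∂_2 − rank ∂_3 = (18 − 17) − 0 = 1, and there is no ∂_3, so H_2 = Z.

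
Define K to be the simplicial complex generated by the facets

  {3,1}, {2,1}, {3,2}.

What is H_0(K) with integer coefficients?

Fix the vertex order 1 < 2 < 3 and write every simplex with vertices in increasing order. Then dim K = 1 and the simplices of K are:

  0-simplices (3): [1], [2], [3]
  1-simplices (3): [1,2], [1,3], [2,3]

giving chain groups C_0 ≅ Z^3, C_1 ≅ Z^3.

The boundary map ∂_1: C_1 → C_0 sends each edge [p,q] (with p < q) to q − p. For instance
  ∂[1,3] = [3] − [1].
The resulting 3×3 matrix has rank 2, and its Smith normal form has invariant factors (1,1).

From H_k ≅ ker(∂_k) / im(∂_{k+1}) we obtain:

  H_0: rank C_0 − rank ∂_1 = 3 − 2 = 1, and the invariant factors of ∂_1 are all 1, so H_0 = Z.

H_0 ≅ Z.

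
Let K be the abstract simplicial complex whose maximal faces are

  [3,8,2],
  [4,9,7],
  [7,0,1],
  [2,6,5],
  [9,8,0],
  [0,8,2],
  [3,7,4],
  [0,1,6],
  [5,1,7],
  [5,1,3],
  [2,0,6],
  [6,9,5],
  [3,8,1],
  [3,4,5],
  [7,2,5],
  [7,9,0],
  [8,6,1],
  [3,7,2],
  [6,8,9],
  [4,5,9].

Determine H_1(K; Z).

Order the vertices as 0 < 1 < 2 < 3 < 4 < 5 < 6 < 7 < 8 < 9. Listing each simplex with vertices in this order, K has dimension 2 with simplices:

  0-simplices (10): [0], [1], [2], [3], [4], [5], [6], [7], [8], [9]
  1-simplices (30): (30 of them)
  2-simplices (20): (20 of them)

so the chain groups are C_0 ≅ Z^10, C_1 ≅ Z^30, C_2 ≅ Z^20.

∂_1: C_1 → C_0 sends each edge [p,q] (with p < q) to q − p. For instance
  ∂[0,2] = [2] − [0].
The resulting 10×30 matrix has rank 9, and its Smith normal form has invariant factors (1,1,1,1,1,1,1,1,1).

∂_2: C_2 → C_1 sends each 2-simplex [p,q,r] to [q,r] − [p,r] + [p,q]. For instance
  ∂[1,6,8] = [6,8] − [1,8] + [1,6],
  ∂[0,2,8] = [2,8] − [0,8] + [0,2].
This gives a 30×20 integer matrix of rank 20; reducing to Smith normal form yields diagonal entries (1,1,1,1,1,1,1,1,1,1,1,1,1,1,1,1,1,1,1,2).

Computing H_k = (kernel of ∂_k) / (image of ∂_{k+1}):

  H_1: rank ker ∂_1 − rank ∂_2 = (30 − 9) − 20 = 1, and ∂_2 has invariant factor 2 > 1, so H_1 = Z ⊕ Z_2.

H_1 ≅ Z ⊕ Z_2.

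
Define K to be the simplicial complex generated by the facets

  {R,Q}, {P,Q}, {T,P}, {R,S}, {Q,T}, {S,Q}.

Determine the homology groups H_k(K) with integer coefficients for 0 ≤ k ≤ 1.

H_0 ≅ Z,  H_1 ≅ Z^2.

Take the total order P < Q < R < S < T on the vertex set. Then K (dimension 1) consists of the simplices:

  0-simplices (5): P, Q, R, S, T
  1-simplices (6): PQ, PT, QR, QS, QT, RS

giving chain groups C_0 ≅ Z^5, C_1 ≅ Z^6.

The boundary map ∂_1: C_1 → C_0 is given by ∂[p,q] = [q] − [p]. For instance
  ∂PQ = Q − P.
The resulting 5×6 matrix has rank 4, and its Smith normal form has invariant factors (1,1,1,1).

Reading off H_k = ker ∂_k / im ∂_{k+1}:

  H_0: rank C_0 − rank ∂_1 = 5 − 4 = 1, and the invariant factors of ∂_1 are all 1, so H_0 = Z.
  H_1: rank ker ∂_1 − rank ∂_2 = (6 − 4) − 0 = 2, and there is no ∂_2, so H_1 = Z^2.

(K is a triangulation of a wedge of 2 circles.)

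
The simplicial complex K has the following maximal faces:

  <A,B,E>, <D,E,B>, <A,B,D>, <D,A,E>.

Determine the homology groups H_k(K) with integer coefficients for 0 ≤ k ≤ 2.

K has 4 vertices, 6 edges, 4 triangles.
rank ∂_0 = 0, rank ∂_1 = 3 ⇒ b_0 = 4 − 0 − 3 = 1; all invariant factors of ∂_1 are 1 so no torsion. So H_0 ≅ Z.
rank ∂_1 = 3, rank ∂_2 = 3 ⇒ b_1 = 6 − 3 − 3 = 0; all invariant factors of ∂_2 are 1 so no torsion. So H_1 ≅ 0.
rank ∂_2 = 3, rank ∂_3 = 0 ⇒ b_2 = 4 − 3 − 0 = 1. So H_2 ≅ Z.

H_0 = Z,  H_1 = 0,  H_2 = Z.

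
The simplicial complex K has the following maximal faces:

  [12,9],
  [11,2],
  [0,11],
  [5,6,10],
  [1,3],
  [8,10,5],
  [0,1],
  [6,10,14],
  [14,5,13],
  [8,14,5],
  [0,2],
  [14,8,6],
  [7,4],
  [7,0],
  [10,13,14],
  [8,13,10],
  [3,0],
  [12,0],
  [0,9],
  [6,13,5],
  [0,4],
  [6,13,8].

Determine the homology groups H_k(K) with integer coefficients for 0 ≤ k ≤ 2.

K has 15 vertices, 27 edges, 10 triangles.
rank ∂_0 = 0, rank ∂_1 = 13 ⇒ b_0 = 15 − 0 − 13 = 2; all invariant factors of ∂_1 are 1 so no torsion. So H_0 ≅ Z^2.
rank ∂_1 = 13, rank ∂_2 = 10 ⇒ b_1 = 27 − 13 − 10 = 4; ∂_2 has invariant factor(s) [2] giving torsion. So H_1 ≅ Z^4 ⊕ Z_2.
rank ∂_2 = 10, rank ∂_3 = 0 ⇒ b_2 = 10 − 10 − 0 = 0. So H_2 ≅ 0.

H_0 ≅ Z^2,  H_1 ≅ Z^4 ⊕ Z_2,  H_2 = 0.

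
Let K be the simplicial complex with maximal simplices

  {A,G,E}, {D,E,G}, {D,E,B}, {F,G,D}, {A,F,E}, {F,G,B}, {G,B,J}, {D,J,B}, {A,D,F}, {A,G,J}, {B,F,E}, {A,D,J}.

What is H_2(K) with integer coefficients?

K has 7 vertices, 18 edges, 12 triangles.
rank ∂_2 = 12, rank ∂_3 = 0 ⇒ b_2 = 12 − 12 − 0 = 0. So H_2 = 0.

H_2 = 0.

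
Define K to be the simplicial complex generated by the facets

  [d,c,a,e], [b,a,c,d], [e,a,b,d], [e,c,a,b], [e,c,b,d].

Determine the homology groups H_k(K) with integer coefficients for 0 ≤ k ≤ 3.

Order the vertices as a < b < c < d < e. Listing each simplex with vertices in this order, K has dimension 3 with simplices:

  0-simplices (5): a, b, c, d, e
  1-simplices (10): ab, ac, ad, ae, bc, bd, be, cd, ce, de
  2-simplices (10): abc, abd, abe, acd, ace, ade, bcd, bce, bde, cde
  3-simplices (5): abcd, abce, abde, acde, bcde

giving chain groups C_0 ≅ Z^5, C_1 ≅ Z^10, C_2 ≅ Z^10, C_3 ≅ Z^5.

The boundary map ∂_1: C_1 → C_0 is given by ∂[p,q] = [q] − [p]. For instance
  ∂ad = d − a.
This gives a 5×10 integer matrix of rank 4; reducing to Smith normal form yields diagonal entries (1,1,1,1).

∂_2: C_2 → C_1 acts by ∂[p,q,r] = [q,r] − [p,r] + [p,q]. For instance
  ∂abe = be − ae + ab,
  ∂ace = ce − ae + ac.
The 10×10 boundary matrix has rank 6 and Smith normal form diag(1,1,1,1,1,1).

The boundary map ∂_3: C_3 → C_2 sends each 3-simplex σ to the alternating sum Σ_i (−1)^i (σ with its i-th vertex removed). For instance
  ∂abde = bde − ade + abe − abd,
  ∂acde = cde − ade + ace − acd.
This gives a 10×5 integer matrix of rank 4; reducing to Smith normal form yields diagonal entries (1,1,1,1).

Now H_k = ker ∂_k / im ∂_{k+1}, so:

  H_0: rank C_0 − rank ∂_1 = 5 − 4 = 1, and the invariant factors of ∂_1 are all 1, so H_0 = Z.
  H_1: rank ker ∂_1 − rank ∂_2 = (10 − 4) − 6 = 0, and the invariant factors of ∂_2 are all 1, so H_1 = 0.
  H_2: rank ker ∂_2 − rank ∂_3 = (10 − 6) − 4 = 0, and the invariant factors of ∂_3 are all 1, so H_2 = 0.
  H_3: rank ker ∂_3 − rank ∂_4 = (5 − 4) − 0 = 1, and there is no ∂_4, so H_3 = Z.

H_0 = Z,  H_1 = 0,  H_2 = 0,  H_3 = Z.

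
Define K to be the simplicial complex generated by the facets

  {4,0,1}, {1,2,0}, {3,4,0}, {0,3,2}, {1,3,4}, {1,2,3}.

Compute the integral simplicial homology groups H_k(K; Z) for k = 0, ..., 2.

Take the total order 0 < 1 < 2 < 3 < 4 on the vertex set. Then K (dimension 2) consists of the simplices:

  0-simplices (5): [0], [1], [2], [3], [4]
  1-simplices (9): [0,1], [0,2], [0,3], [0,4], [1,2], [1,3], [1,4], [2,3], [3,4]
  2-simplices (6): [0,1,2], [0,1,4], [0,2,3], [0,3,4], [1,2,3], [1,3,4]

Hence C_0 ≅ Z^5, C_1 ≅ Z^9, C_2 ≅ Z^6.

The boundary map ∂_1: C_1 → C_0 maps an edge to its endpoints' difference, ∂[p,q] = q − p. For instance
  ∂[0,1] = [1] − [0].
As a 5×9 matrix over Z this has rank 4, with invariant factors (1,1,1,1).

∂_2: C_2 → C_1 sends each 2-simplex [p,q,r] to [q,r] − [p,r] + [p,q]. For instance
  ∂[1,3,4] = [3,4] − [1,4] + [1,3],
  ∂[1,2,3] = [2,3] − [1,3] + [1,2].
This gives a 9×6 integer matrix of rank 5; reducing to Smith normal form yields diagonal entries (1,1,1,1,1).

Reading off H_k = ker ∂_k / im ∂_{k+1}:

  H_0: rank C_0 − rank ∂_1 = 5 − 4 = 1, and the invariant factors of ∂_1 are all 1, so H_0 = Z.
  H_1: rank ker ∂_1 − rank ∂_2 = (9 − 4) − 5 = 0, and the invariant factors of ∂_2 are all 1, so H_1 = 0.
  H_2: rank ker ∂_2 − rank ∂_3 = (6 − 5) − 0 = 1, and there is no ∂_3, so H_2 = Z.

As a check, the Euler characteristic is 5 − 9 + 6 = 2, which agrees with 1 − 0 + 1 = 2.

H_0 ≅ Z,  H_1 = 0,  H_2 ≅ Z.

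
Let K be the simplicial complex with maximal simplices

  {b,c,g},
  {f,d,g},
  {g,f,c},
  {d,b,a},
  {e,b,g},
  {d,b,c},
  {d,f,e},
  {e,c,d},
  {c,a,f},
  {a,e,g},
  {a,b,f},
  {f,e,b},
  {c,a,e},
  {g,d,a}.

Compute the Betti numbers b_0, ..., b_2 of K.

b_0 = 1, b_1 = 2, b_2 = 1.

Order the vertices as a < b < c < d < e < f < g. Listing each simplex with vertices in this order, K has dimension 2 with simplices:

  0-simplices (7): a, b, c, d, e, f, g
  1-simplices (21): ab, ac, ad, ae, af, ag, bc, bd, be, bf, bg, cd, ce, cf, cg, de, df, dg, ef, eg, fg
  2-simplices (14): abd, abf, ace, acf, adg, aeg, bcd, bcg, bef, beg, cde, cfg, def, dfg

giving chain groups C_0 ≅ Z^7, C_1 ≅ Z^21, C_2 ≅ Z^14.

The boundary map ∂_1: C_1 → C_0 maps an edge to its endpoints' difference, ∂[p,q] = q − p.
As a 7×21 matrix over Z this has rank 6, with invariant factors (1,1,1,1,1,1).

∂_2: C_2 → C_1 acts by ∂[p,q,r] = [q,r] − [p,r] + [p,q]. For instance
  ∂bef = ef − bf + be,
  ∂beg = eg − bg + be.
The resulting 21×14 matrix has rank 13, and its Smith normal form has invariant factors (1,1,1,1,1,1,1,1,1,1,1,1,1).

Reading off H_k = ker ∂_k / im ∂_{k+1}:

  H_0: rank C_0 − rank ∂_1 = 7 − 6 = 1, and the invariant factors of ∂_1 are all 1, so H_0 ≅ Z.
  H_1: rank ker ∂_1 − rank ∂_2 = (21 − 6) − 13 = 2, and the invariant factors of ∂_2 are all 1, so H_1 ≅ Z^2.
  H_2: rank ker ∂_2 − rank ∂_3 = (14 − 13) − 0 = 1, and there is no ∂_3, so H_2 ≅ Z.

Hence the Betti numbers are b_0 = 1, b_1 = 2, b_2 = 1.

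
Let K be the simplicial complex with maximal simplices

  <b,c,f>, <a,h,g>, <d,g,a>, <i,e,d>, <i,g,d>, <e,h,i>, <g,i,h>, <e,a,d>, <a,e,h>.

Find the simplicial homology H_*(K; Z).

Take the total order a < b < c < d < e < f < g < h < i on the vertex set. Then K (dimension 2) consists of the simplices:

  0-simplices (9): a, b, c, d, e, f, g, h, i
  1-simplices (15): ad, ae, ag, ah, bc, bf, cf, de, dg, di, eh, ei, gh, gi, hi
  2-simplices (9): ade, adg, aeh, agh, bcf, dei, dgi, ehi, ghi

so the chain groups are C_0 ≅ Z^9, C_1 ≅ Z^15, C_2 ≅ Z^9.

Boundary ∂_1: C_1 → C_0 sends each edge [p,q] (with p < q) to q − p. For instance
  ∂eh = h − e.
This gives a 9×15 integer matrix of rank 7; reducing to Smith normal form yields diagonal entries (1,1,1,1,1,1,1).

Boundary ∂_2: C_2 → C_1 maps a triangle to the signed sum of its edges. For instance
  ∂adg = dg − ag + ad,
  ∂ade = de − ae + ad.
As a 15×9 matrix over Z this has rank 8, with invariant factors (1,1,1,1,1,1,1,1).

Now H_k = ker ∂_k / im ∂_{k+1}, so:

  H_0: rank C_0 − rank ∂_1 = 9 − 7 = 2, and the invariant factors of ∂_1 are all 1, so H_0 ≅ Z^2.
  H_1: rank ker ∂_1 − rank ∂_2 = (15 − 7) − 8 = 0, and the invariant factors of ∂_2 are all 1, so H_1 ≅ 0.
  H_2: rank ker ∂_2 − rank ∂_3 = (9 − 8) − 0 = 1, and there is no ∂_3, so H_2 ≅ Z.

H_0 = Z^2,  H_1 = 0,  H_2 = Z.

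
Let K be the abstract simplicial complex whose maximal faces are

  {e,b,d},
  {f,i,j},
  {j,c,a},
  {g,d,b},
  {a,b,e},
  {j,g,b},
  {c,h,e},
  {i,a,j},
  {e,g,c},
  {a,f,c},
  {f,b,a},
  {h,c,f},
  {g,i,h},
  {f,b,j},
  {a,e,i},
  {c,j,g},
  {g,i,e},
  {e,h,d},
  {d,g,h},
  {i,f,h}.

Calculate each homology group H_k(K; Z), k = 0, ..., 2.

H_0 ≅ Z,  H_1 ≅ Z ⊕ Z_2,  H_2 = 0.

K has 10 vertices, 30 edges, 20 triangles.
rank ∂_0 = 0, rank ∂_1 = 9 ⇒ b_0 = 10 − 0 − 9 = 1; all invariant factors of ∂_1 are 1 so no torsion. So H_0 ≅ Z.
rank ∂_1 = 9, rank ∂_2 = 20 ⇒ b_1 = 30 − 9 − 20 = 1; ∂_2 has invariant factor(s) [2] giving torsion. So H_1 ≅ Z ⊕ Z_2.
rank ∂_2 = 20, rank ∂_3 = 0 ⇒ b_2 = 20 − 20 − 0 = 0. So H_2 ≅ 0.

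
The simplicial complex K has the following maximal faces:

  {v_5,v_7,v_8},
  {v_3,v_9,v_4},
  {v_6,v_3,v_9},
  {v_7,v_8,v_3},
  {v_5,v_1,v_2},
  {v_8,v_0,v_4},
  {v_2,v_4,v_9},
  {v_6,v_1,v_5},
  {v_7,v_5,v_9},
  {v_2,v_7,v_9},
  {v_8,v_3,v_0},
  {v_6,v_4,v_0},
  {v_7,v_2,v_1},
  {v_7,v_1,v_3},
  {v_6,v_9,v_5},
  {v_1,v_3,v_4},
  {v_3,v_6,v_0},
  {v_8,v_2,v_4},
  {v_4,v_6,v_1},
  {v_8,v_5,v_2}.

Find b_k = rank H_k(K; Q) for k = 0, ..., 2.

Fix the vertex order v_0 < v_1 < v_2 < v_3 < v_4 < v_5 < v_6 < v_7 < v_8 < v_9 and write every simplex with vertices in increasing order. Then dim K = 2 and the simplices of K are:

  0-simplices (10): [v_0], [v_1], [v_2], [v_3], [v_4], [v_5], [v_6], [v_7], [v_8], [v_9]
  1-simplices (30): (30 of them)
  2-simplices (20): (20 of them)

giving chain groups C_0 ≅ Z^10, C_1 ≅ Z^30, C_2 ≅ Z^20.

Boundary ∂_1: C_1 → C_0 is given by ∂[p,q] = [q] − [p].
The 10×30 boundary matrix has rank 9 and Smith normal form diag(1,1,1,1,1,1,1,1,1).

∂_2: C_2 → C_1 sends each 2-simplex [p,q,r] to [q,r] − [p,r] + [p,q]. For instance
  ∂[v_3,v_7,v_8] = [v_7,v_8] − [v_3,v_8] + [v_3,v_7],
  ∂[v_1,v_3,v_4] = [v_3,v_4] − [v_1,v_4] + [v_1,v_3].
The 30×20 boundary matrix has rank 20 and Smith normal form diag(1,1,1,1,1,1,1,1,1,1,1,1,1,1,1,1,1,1,1,2).

From H_k ≅ ker(∂_k) / im(∂_{k+1}) we obtain:

  H_0: rank C_0 − rank ∂_1 = 10 − 9 = 1, and the invariant factors of ∂_1 are all 1, so H_0 = Z.
  H_1: rank ker ∂_1 − rank ∂_2 = (30 − 9) − 20 = 1, and ∂_2 has invariant factor 2 > 1, so H_1 = Z × Z/2.
  H_2: rank ker ∂_2 − rank ∂_3 = (20 − 20) − 0 = 0, and there is no ∂_3, so H_2 = 0.

Hence the Betti numbers are b_0 = 1, b_1 = 1, b_2 = 0.

b_0 = 1, b_1 = 1, b_2 = 0.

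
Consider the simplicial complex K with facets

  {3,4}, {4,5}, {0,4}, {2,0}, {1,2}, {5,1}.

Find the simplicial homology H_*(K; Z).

H_0 = Z,  H_1 = Z.

Fix the vertex order 0 < 1 < 2 < 3 < 4 < 5 and write every simplex with vertices in increasing order. Then dim K = 1 and the simplices of K are:

  0-simplices (6): [0], [1], [2], [3], [4], [5]
  1-simplices (6): [0,2], [0,4], [1,2], [1,5], [3,4], [4,5]

so the chain groups are C_0 ≅ Z^6, C_1 ≅ Z^6.

∂_1: C_1 → C_0 sends each edge [p,q] (with p < q) to q − p. For instance
  ∂[4,5] = [5] − [4].
As a 6×6 matrix over Z this has rank 5, with invariant factors (1,1,1,1,1).

Reading off H_k = ker ∂_k / im ∂_{k+1}:

  H_0: rank C_0 − rank ∂_1 = 6 − 5 = 1, and the invariant factors of ∂_1 are all 1, so H_0 ≅ Z.
  H_1: rank ker ∂_1 − rank ∂_2 = (6 − 5) − 0 = 1, and there is no ∂_2, so H_1 ≅ Z.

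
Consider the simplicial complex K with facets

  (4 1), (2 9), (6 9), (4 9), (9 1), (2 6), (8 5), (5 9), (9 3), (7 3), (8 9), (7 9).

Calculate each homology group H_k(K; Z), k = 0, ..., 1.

H_0 ≅ Z,  H_1 ≅ Z^4.

We work with the vertex ordering 1 < 2 < 3 < 4 < 5 < 6 < 7 < 8 < 9. The simplices of K, each written with vertices in increasing order, are:

  0-simplices (9): [1], [2], [3], [4], [5], [6], [7], [8], [9]
  1-simplices (12): [1,4], [1,9], [2,6], [2,9], [3,7], [3,9], [4,9], [5,8], [5,9], [6,9], [7,9], [8,9]

giving chain groups C_0 ≅ Z^9, C_1 ≅ Z^12.

Boundary ∂_1: C_1 → C_0 sends each edge [p,q] (with p < q) to q − p.
This gives a 9×12 integer matrix of rank 8; reducing to Smith normal form yields diagonal entries (1,1,1,1,1,1,1,1).

Now H_k = ker ∂_k / im ∂_{k+1}, so:

  H_0: rank C_0 − rank ∂_1 = 9 − 8 = 1, and the invariant factors of ∂_1 are all 1, so H_0 ≅ Z.
  H_1: rank ker ∂_1 − rank ∂_2 = (12 − 8) − 0 = 4, and there is no ∂_2, so H_1 ≅ Z^4.

As a check, the Euler characteristic is 9 − 12 = -3, which agrees with 1 − 4 = -3.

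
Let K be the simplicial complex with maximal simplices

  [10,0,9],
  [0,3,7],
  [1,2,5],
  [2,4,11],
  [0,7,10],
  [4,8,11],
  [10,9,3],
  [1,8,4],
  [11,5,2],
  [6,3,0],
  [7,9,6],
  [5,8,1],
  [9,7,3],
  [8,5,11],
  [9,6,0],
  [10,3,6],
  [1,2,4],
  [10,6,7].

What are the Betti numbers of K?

b_0 = 2, b_1 = 0, b_2 = 1.

Fix the vertex order 0 < 1 < 2 < 3 < 4 < 5 < 6 < 7 < 8 < 9 < 10 < 11 and write every simplex with vertices in increasing order. Then dim K = 2 and the simplices of K are:

  0-simplices (12): [0], [1], [2], [3], [4], [5], [6], [7], [8], [9], [10], [11]
  1-simplices (27): (27 of them)
  2-simplices (18): (18 of them)

so the chain groups are C_0 ≅ Z^12, C_1 ≅ Z^27, C_2 ≅ Z^18.

The boundary map ∂_1: C_1 → C_0 maps an edge to its endpoints' difference, ∂[p,q] = q − p.
This gives a 12×27 integer matrix of rank 10; reducing to Smith normal form yields diagonal entries (1,1,1,1,1,1,1,1,1,1).

The boundary map ∂_2: C_2 → C_1 acts by ∂[p,q,r] = [q,r] − [p,r] + [p,q]. For instance
  ∂[2,5,11] = [5,11] − [2,11] + [2,5],
  ∂[0,3,6] = [3,6] − [0,6] + [0,3].
The resulting 27×18 matrix has rank 17, and its Smith normal form has invariant factors (1,1,1,1,1,1,1,1,1,1,1,1,1,1,1,1,2).

Computing H_k = (kernel of ∂_k) / (image of ∂_{k+1}):

  H_0: rank C_0 − rank ∂_1 = 12 − 10 = 2, and the invariant factors of ∂_1 are all 1, so H_0 = Z^2.
  H_1: rank ker ∂_1 − rank ∂_2 = (27 − 10) − 17 = 0, and ∂_2 has invariant factor 2 > 1, so H_1 = Z/2Z.
  H_2: rank ker ∂_2 − rank ∂_3 = (18 − 17) − 0 = 1, and there is no ∂_3, so H_2 = Z.

(K is a triangulation of the disjoint union of the 2-sphere S^2 and the real projective plane RP^2.)

Hence the Betti numbers are b_0 = 2, b_1 = 0, b_2 = 1.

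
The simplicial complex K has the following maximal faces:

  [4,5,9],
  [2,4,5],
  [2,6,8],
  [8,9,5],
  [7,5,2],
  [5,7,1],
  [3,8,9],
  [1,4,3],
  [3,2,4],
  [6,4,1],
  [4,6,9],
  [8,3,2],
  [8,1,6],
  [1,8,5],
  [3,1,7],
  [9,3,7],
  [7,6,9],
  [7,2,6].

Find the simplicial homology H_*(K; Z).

Fix the vertex order 1 < 2 < 3 < 4 < 5 < 6 < 7 < 8 < 9 and write every simplex with vertices in increasing order. Then dim K = 2 and the simplices of K are:

  0-simplices (9): [1], [2], [3], [4], [5], [6], [7], [8], [9]
  1-simplices (27): (27 of them)
  2-simplices (18): [1,3,4], [1,3,7], [1,4,6], [1,5,7], [1,5,8], [1,6,8], [2,3,4], [2,3,8], [2,4,5], [2,5,7], [2,6,7], [2,6,8], [3,7,9], [3,8,9], [4,5,9], [4,6,9], [5,8,9], [6,7,9]

so the chain groups are C_0 ≅ Z^9, C_1 ≅ Z^27, C_2 ≅ Z^18.

The boundary map ∂_1: C_1 → C_0 sends each edge [p,q] (with p < q) to q − p. For instance
  ∂[1,8] = [8] − [1].
The resulting 9×27 matrix has rank 8, and its Smith normal form has invariant factors (1,1,1,1,1,1,1,1).

The boundary map ∂_2: C_2 → C_1 acts by ∂[p,q,r] = [q,r] − [p,r] + [p,q]. For instance
  ∂[2,3,8] = [3,8] − [2,8] + [2,3],
  ∂[2,6,7] = [6,7] − [2,7] + [2,6].
As a 27×18 matrix over Z this has rank 17, with invariant factors (1,1,1,1,1,1,1,1,1,1,1,1,1,1,1,1,1).

Computing H_k = (kernel of ∂_k) / (image of ∂_{k+1}):

  H_0: rank C_0 − rank ∂_1 = 9 − 8 = 1, and the invariant factors of ∂_1 are all 1, so H_0 = Z.
  H_1: rank ker ∂_1 − rank ∂_2 = (27 − 8) − 17 = 2, and the invariant factors of ∂_2 are all 1, so H_1 = Z^2.
  H_2: rank ker ∂_2 − rank ∂_3 = (18 − 17) − 0 = 1, and there is no ∂_3, so H_2 = Z.

H_0 = Z,  H_1 = Z^2,  H_2 = Z.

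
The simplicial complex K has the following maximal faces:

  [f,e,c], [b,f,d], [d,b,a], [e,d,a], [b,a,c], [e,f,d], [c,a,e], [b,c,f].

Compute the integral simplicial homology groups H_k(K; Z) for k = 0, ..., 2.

H_0 = Z,  H_1 = 0,  H_2 = Z.

K has 6 vertices, 12 edges, 8 triangles.
rank ∂_0 = 0, rank ∂_1 = 5 ⇒ b_0 = 6 − 0 − 5 = 1; all invariant factors of ∂_1 are 1 so no torsion. So H_0 = Z.
rank ∂_1 = 5, rank ∂_2 = 7 ⇒ b_1 = 12 − 5 − 7 = 0; all invariant factors of ∂_2 are 1 so no torsion. So H_1 = 0.
rank ∂_2 = 7, rank ∂_3 = 0 ⇒ b_2 = 8 − 7 − 0 = 1. So H_2 = Z.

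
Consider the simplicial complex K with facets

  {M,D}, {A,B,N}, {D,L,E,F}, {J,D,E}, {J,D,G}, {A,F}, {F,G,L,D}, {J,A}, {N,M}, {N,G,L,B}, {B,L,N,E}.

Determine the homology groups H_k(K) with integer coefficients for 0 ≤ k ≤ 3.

H_0 ≅ Z,  H_1 ≅ Z^3,  H_2 = 0,  H_3 = 0.

Fix the vertex order A < B < D < E < F < G < J < L < M < N and write every simplex with vertices in increasing order. Then dim K = 3 and the simplices of K are:

  0-simplices (10): A, B, D, E, F, G, J, L, M, N
  1-simplices (25): AB, AF, AJ, AN, BE, BG, BL, BN, DE, DF, DG, DJ, DL, DM, EF, EJ, EL, EN, FG, FL, GJ, GL, GN, LN, MN
  2-simplices (17): ABN, BEL, BEN, BGL, BGN, BLN, DEF, DEJ, DEL, DFG, DFL, DGJ, DGL, EFL, ELN, FGL, GLN
  3-simplices (4): BELN, BGLN, DEFL, DFGL

Hence C_0 ≅ Z^10, C_1 ≅ Z^25, C_2 ≅ Z^17, C_3 ≅ Z^4.

∂_1: C_1 → C_0 maps an edge to its endpoints' difference, ∂[p,q] = q − p.
As a 10×25 matrix over Z this has rank 9, with invariant factors (1,1,1,1,1,1,1,1,1).

∂_2: C_2 → C_1 sends each 2-simplex [p,q,r] to [q,r] − [p,r] + [p,q]. For instance
  ∂DEJ = EJ − DJ + DE,
  ∂DGL = GL − DL + DG.
The resulting 25×17 matrix has rank 13, and its Smith normal form has invariant factors (1,1,1,1,1,1,1,1,1,1,1,1,1).

The boundary map ∂_3: C_3 → C_2 sends each 3-simplex σ to the alternating sum Σ_i (−1)^i (σ with its i-th vertex removed). For instance
  ∂BELN = ELN − BLN + BEN − BEL,
  ∂DEFL = EFL − DFL + DEL − DEF.
The resulting 17×4 matrix has rank 4, and its Smith normal form has invariant factors (1,1,1,1).

Reading off H_k = ker ∂_k / im ∂_{k+1}:

  H_0: rank C_0 − rank ∂_1 = 10 − 9 = 1, and the invariant factors of ∂_1 are all 1, so H_0 = Z.
  H_1: rank ker ∂_1 − rank ∂_2 = (25 − 9) − 13 = 3, and the invariant factors of ∂_2 are all 1, so H_1 = Z^3.
  H_2: rank ker ∂_2 − rank ∂_3 = (17 − 13) − 4 = 0, and the invariant factors of ∂_3 are all 1, so H_2 = 0.
  H_3: rank ker ∂_3 − rank ∂_4 = (4 − 4) − 0 = 0, and there is no ∂_4, so H_3 = 0.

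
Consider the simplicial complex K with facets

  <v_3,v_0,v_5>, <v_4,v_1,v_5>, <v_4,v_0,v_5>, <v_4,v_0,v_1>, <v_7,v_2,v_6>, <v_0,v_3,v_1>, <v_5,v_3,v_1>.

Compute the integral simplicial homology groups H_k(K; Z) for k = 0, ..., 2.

Fix the vertex order v_0 < v_1 < v_2 < v_3 < v_4 < v_5 < v_6 < v_7 and write every simplex with vertices in increasing order. Then dim K = 2 and the simplices of K are:

  0-simplices (8): [v_0], [v_1], [v_2], [v_3], [v_4], [v_5], [v_6], [v_7]
  1-simplices (12): [v_0,v_1], [v_0,v_3], [v_0,v_4], [v_0,v_5], [v_1,v_3], [v_1,v_4], [v_1,v_5], [v_2,v_6], [v_2,v_7], [v_3,v_5], [v_4,v_5], [v_6,v_7]
  2-simplices (7): [v_0,v_1,v_3], [v_0,v_1,v_4], [v_0,v_3,v_5], [v_0,v_4,v_5], [v_1,v_3,v_5], [v_1,v_4,v_5], [v_2,v_6,v_7]

giving chain groups C_0 ≅ Z^8, C_1 ≅ Z^12, C_2 ≅ Z^7.

∂_1: C_1 → C_0 is given by ∂[p,q] = [q] − [p]. For instance
  ∂[v_0,v_1] = [v_1] − [v_0].
The resulting 8×12 matrix has rank 6, and its Smith normal form has invariant factors (1,1,1,1,1,1).

The boundary map ∂_2: C_2 → C_1 sends each 2-simplex [p,q,r] to [q,r] − [p,r] + [p,q]. For instance
  ∂[v_0,v_3,v_5] = [v_3,v_5] − [v_0,v_5] + [v_0,v_3],
  ∂[v_1,v_3,v_5] = [v_3,v_5] − [v_1,v_5] + [v_1,v_3].
This gives a 12×7 integer matrix of rank 6; reducing to Smith normal form yields diagonal entries (1,1,1,1,1,1).

From H_k ≅ ker(∂_k) / im(∂_{k+1}) we obtain:

  H_0: rank C_0 − rank ∂_1 = 8 − 6 = 2, and the invariant factors of ∂_1 are all 1, so H_0 ≅ Z^2.
  H_1: rank ker ∂_1 − rank ∂_2 = (12 − 6) − 6 = 0, and the invariant factors of ∂_2 are all 1, so H_1 ≅ 0.
  H_2: rank ker ∂_2 − rank ∂_3 = (7 − 6) − 0 = 1, and there is no ∂_3, so H_2 ≅ Z.

(K is a triangulation of the disjoint union of the 2-sphere S^2 and the 2-simplex.)

H_0 ≅ Z^2,  H_1 = 0,  H_2 ≅ Z.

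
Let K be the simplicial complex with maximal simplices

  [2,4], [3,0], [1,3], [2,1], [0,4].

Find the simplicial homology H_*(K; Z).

K has 5 vertices, 5 edges.
rank ∂_0 = 0, rank ∂_1 = 4 ⇒ b_0 = 5 − 0 − 4 = 1; all invariant factors of ∂_1 are 1 so no torsion. So H_0 ≅ Z.
rank ∂_1 = 4, rank ∂_2 = 0 ⇒ b_1 = 5 − 4 − 0 = 1. So H_1 ≅ Z.

H_0 ≅ Z,  H_1 ≅ Z.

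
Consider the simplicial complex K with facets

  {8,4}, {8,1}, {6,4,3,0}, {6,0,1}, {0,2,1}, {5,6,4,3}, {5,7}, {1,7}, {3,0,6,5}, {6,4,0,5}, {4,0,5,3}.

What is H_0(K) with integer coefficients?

Take the total order 0 < 1 < 2 < 3 < 4 < 5 < 6 < 7 < 8 on the vertex set. Then K (dimension 3) consists of the simplices:

  0-simplices (9): [0], [1], [2], [3], [4], [5], [6], [7], [8]
  1-simplices (18): [0,1], [0,2], [0,3], [0,4], [0,5], [0,6], [1,2], [1,6], [1,7], [1,8], [3,4], [3,5], [3,6], [4,5], [4,6], [4,8], [5,6], [5,7]
  2-simplices (12): [0,1,2], [0,1,6], [0,3,4], [0,3,5], [0,3,6], [0,4,5], [0,4,6], [0,5,6], [3,4,5], [3,4,6], [3,5,6], [4,5,6]
  3-simplices (5): [0,3,4,5], [0,3,4,6], [0,3,5,6], [0,4,5,6], [3,4,5,6]

so the chain groups are C_0 ≅ Z^9, C_1 ≅ Z^18, C_2 ≅ Z^12, C_3 ≅ Z^5.

∂_1: C_1 → C_0 sends each edge [p,q] (with p < q) to q − p. For instance
  ∂[3,5] = [5] − [3].
This gives a 9×18 integer matrix of rank 8; reducing to Smith normal form yields diagonal entries (1,1,1,1,1,1,1,1).

The boundary map ∂_2: C_2 → C_1 sends each 2-simplex [p,q,r] to [q,r] − [p,r] + [p,q]. For instance
  ∂[0,1,6] = [1,6] − [0,6] + [0,1],
  ∂[0,4,6] = [4,6] − [0,6] + [0,4].
The 18×12 boundary matrix has rank 8 and Smith normal form diag(1,1,1,1,1,1,1,1).

∂_3: C_3 → C_2 sends each 3-simplex σ to the alternating sum Σ_i (−1)^i (σ with its i-th vertex removed). For instance
  ∂[0,3,4,5] = [3,4,5] − [0,4,5] + [0,3,5] − [0,3,4],
  ∂[3,4,5,6] = [4,5,6] − [3,5,6] + [3,4,6] − [3,4,5].
The 12×5 boundary matrix has rank 4 and Smith normal form diag(1,1,1,1).

Reading off H_k = ker ∂_k / im ∂_{k+1}:

  H_0: rank C_0 − rank ∂_1 = 9 − 8 = 1, and the invariant factors of ∂_1 are all 1, so H_0 ≅ Z.

H_0 ≅ Z.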